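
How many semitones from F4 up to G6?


Working:
Absolute semitone position = octave×12 + chromatic position
F4: 4×12 + 5 = 53
G6: 6×12 + 7 = 79
Difference = 79 - 53 = 26
= 26 semitones


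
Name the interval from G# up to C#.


Letter names: G → C spans 4 letter names → a 4th
Semitones: G# → C# = 5 half-steps
A 4th of 5 semitones is a perfect 4th
= perfect 4th


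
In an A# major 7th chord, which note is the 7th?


Solution.
Major 7th chord = root + major 3rd + perfect 5th + major 7th
Seventh chords stack in thirds, so the letter names are A-C-E-G
Root: A#
Major 3rd above A#: C##
Perfect 5th above A#: E#
Major 7th above A#: G##
The 7th = G##


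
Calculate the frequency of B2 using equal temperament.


Step by step:
f = 440 × 2^(n/12) where n = semitones from A4
B2: -22 semitones from A4
f = 440 × 2^(-22/12)
f = 123.47 Hz


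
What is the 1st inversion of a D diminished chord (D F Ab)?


Solution.
Root position: D F Ab
1st inversion: move root up an octave
Bass note: F
Notes (bottom to top) = F Ab D


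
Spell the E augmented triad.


Step by step:
Augmented triad = root + major 3rd (4 semitones) + augmented 5th (8 semitones)
A triad on E stacks thirds, so the chord tones use letter names E-G-B
Root: E
Major 3rd above E: G#
Augmented 5th above E: B#
Chord = E G# B#


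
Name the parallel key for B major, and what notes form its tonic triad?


Parallel keys share the same tonic but differ in mode
B major → parallel is B minor
Tonic triad of B minor = B D F#
= B minor; triad = B D F#


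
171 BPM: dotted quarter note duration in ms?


Let's work it out.
One quarter-note beat = 60000 / BPM = 60000 / 171 ms
Dotted quarter note = 3/2 × quarter note
Duration = 3/2 × 60000 / 171 = 90000 / 171
= 526.3 ms


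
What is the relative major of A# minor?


Let's work it out.
The relative major shares the key signature and is a minor 3rd above the minor tonic
A minor 3rd above A# is C#
→ relative major of A# minor is C# major
= C# major


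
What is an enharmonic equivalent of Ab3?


Solution.
Enharmonic notes sound the same pitch but are spelled with different letter names
Ab and G# name the same pitch class
= G#3


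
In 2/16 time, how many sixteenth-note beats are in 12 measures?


Working:
Time signature 2/16: the bottom number 16 means the sixteenth note gets one count
The top number 2 means 2 sixteenth-note beats per measure
Total = 2 × 12 measures
= 24 sixteenth-note beats


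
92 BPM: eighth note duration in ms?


Reasoning:
One quarter-note beat = 60000 / BPM = 60000 / 92 ms
Eighth note = 1/2 × quarter note
Duration = 1/2 × 60000 / 92 = 30000 / 92
= 326.1 ms


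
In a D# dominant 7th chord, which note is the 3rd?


Let's work it out.
Dominant 7th chord = root + major 3rd + perfect 5th + minor 7th
Seventh chords stack in thirds, so the letter names are D-F-A-C
Root: D#
Major 3rd above D#: F##
Perfect 5th above D#: A#
Minor 7th above D#: C#
The 3rd = F##


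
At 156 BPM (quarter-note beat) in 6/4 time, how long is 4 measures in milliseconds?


Solution.
Quarter-note beat duration = 60000 / 156 ms
Beats per measure (6/4) = 6
One measure = 6 × 60000 / 156 = 360000 / 156 ms
4 measures = 4 × 360000 / 156 = 1440000 / 156
= 9230.8 ms


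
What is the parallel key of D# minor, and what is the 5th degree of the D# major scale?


Step by step:
Parallel keys share the same tonic but differ in mode
D# minor → parallel is D# major
D# major scale: D# E# F## G# A# B# C##
= D# major; 5th degree = A#


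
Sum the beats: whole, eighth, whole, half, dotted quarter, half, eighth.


Solution.
Beat values:
  whole = 4 beats
  eighth = 0.5 beats
  whole = 4 beats
  half = 2 beats
  dotted quarter = 1.5 beats
  half = 2 beats
  eighth = 0.5 beats
Sum = 4 + 0.5 + 4 + 2 + 1.5 + 2 + 0.5
= 14.5 beats


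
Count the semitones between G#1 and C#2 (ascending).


Absolute semitone position = octave×12 + chromatic position
G#1: 1×12 + 8 = 20
C#2: 2×12 + 1 = 25
Difference = 25 - 20 = 5
= 5 semitones


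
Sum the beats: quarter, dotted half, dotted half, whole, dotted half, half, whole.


Step by step:
Beat values:
  quarter = 1 beat
  dotted half = 3 beats
  dotted half = 3 beats
  whole = 4 beats
  dotted half = 3 beats
  half = 2 beats
  whole = 4 beats
Sum = 1 + 3 + 3 + 4 + 3 + 2 + 4
= 20 beats


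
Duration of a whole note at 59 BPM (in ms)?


One quarter-note beat = 60000 / BPM = 60000 / 59 ms
Whole note = 4 × quarter note
Duration = 4 × 60000 / 59 = 240000 / 59
= 4067.8 ms


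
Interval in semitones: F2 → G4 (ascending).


Step by step:
Absolute semitone position = octave×12 + chromatic position
F2: 2×12 + 5 = 29
G4: 4×12 + 7 = 55
Difference = 55 - 29 = 26
= 26 semitones


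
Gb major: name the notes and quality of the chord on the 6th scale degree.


Step by step:
Gb major scale: Gb Ab Bb Cb Db Eb F
Diatonic triad on degree 6 stacks scale notes 6, 1, 3: Eb Gb Bb
Eb→Gb = 3 semitones; Eb→Bb = 7 semitones → minor triad
= Eb Gb Bb (minor)


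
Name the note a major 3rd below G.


Working:
A 3rd spans 3 letter names, so from G we land on E
A major 3rd = 4 semitones below G
Spell E at that pitch: Eb
= Eb


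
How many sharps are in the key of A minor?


Reasoning:
Sharp minor keys follow the circle of fifths: A(0), E(1), B(2), F#(3), C#(4), G#(5), D#(6), A#(7)
A minor has 0 sharps
= 0 sharps


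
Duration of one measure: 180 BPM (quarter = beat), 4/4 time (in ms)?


Quarter-note beat duration = 60000 / 180 ms
Beats per measure (4/4) = 4
One measure = 4 × 60000 / 180 = 240000 / 180 ms
= 1333.3 ms


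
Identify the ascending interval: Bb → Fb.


Letter names: B → F spans 5 letter names → a 5th
Semitones: Bb → Fb = 6 half-steps
A 5th of 6 semitones is a diminished 5th
= diminished 5th


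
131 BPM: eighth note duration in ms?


One quarter-note beat = 60000 / BPM = 60000 / 131 ms
Eighth note = 1/2 × quarter note
Duration = 1/2 × 60000 / 131 = 30000 / 131
= 229.0 ms


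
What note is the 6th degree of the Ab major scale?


Step by step:
Major scale pattern: W-W-H-W-W-W-H (2-2-1-2-2-2-1 semitones)
Starting from Ab:
  Ab + 2 semitones → Bb
  Bb + 2 semitones → C
  C + 1 semitone → Db
  Db + 2 semitones → Eb
  Eb + 2 semitones → F
  F + 2 semitones → G
  G + 1 semitone → Ab
Scale: Ab Bb C Db Eb F G
Degree 6 = F


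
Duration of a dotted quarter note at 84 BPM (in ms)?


One quarter-note beat = 60000 / BPM = 60000 / 84 ms
Dotted quarter note = 3/2 × quarter note
Duration = 3/2 × 60000 / 84 = 90000 / 84
= 1071.4 ms


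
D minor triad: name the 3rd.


Minor triad = root + minor 3rd (3 semitones) + perfect 5th (7 semitones)
A triad on D stacks thirds, so the chord tones use letter names D-F-A
Root: D
Minor 3rd above D: F
Perfect 5th above D: A
The 3rd = F


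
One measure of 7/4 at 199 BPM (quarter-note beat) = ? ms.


Quarter-note beat duration = 60000 / 199 ms
Beats per measure (7/4) = 7
One measure = 7 × 60000 / 199 = 420000 / 199 ms
= 2110.6 ms


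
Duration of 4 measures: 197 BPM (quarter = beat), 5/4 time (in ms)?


Reasoning:
Quarter-note beat duration = 60000 / 197 ms
Beats per measure (5/4) = 5
One measure = 5 × 60000 / 197 = 300000 / 197 ms
4 measures = 4 × 300000 / 197 = 1200000 / 197
= 6091.4 ms


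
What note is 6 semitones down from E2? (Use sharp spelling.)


Reasoning:
E2: chromatic position 4 in octave 2 → absolute = 2×12 + 4 = 28
Transpose down 6: 28 - 6 = 22
22 = 1×12 + 10 → A# in octave 1
Result = A#1


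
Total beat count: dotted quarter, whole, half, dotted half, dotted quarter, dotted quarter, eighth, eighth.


Step by step:
Beat values:
  dotted quarter = 1.5 beats
  whole = 4 beats
  half = 2 beats
  dotted half = 3 beats
  dotted quarter = 1.5 beats
  dotted quarter = 1.5 beats
  eighth = 0.5 beats
  eighth = 0.5 beats
Sum = 1.5 + 4 + 2 + 3 + 1.5 + 1.5 + 0.5 + 0.5
= 14.5 beats


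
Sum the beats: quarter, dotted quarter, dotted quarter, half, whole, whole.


Solution.
Beat values:
  quarter = 1 beat
  dotted quarter = 1.5 beats
  dotted quarter = 1.5 beats
  half = 2 beats
  whole = 4 beats
  whole = 4 beats
Sum = 1 + 1.5 + 1.5 + 2 + 4 + 4
= 14 beats


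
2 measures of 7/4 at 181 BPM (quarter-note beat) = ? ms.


Let's work it out.
Quarter-note beat duration = 60000 / 181 ms
Beats per measure (7/4) = 7
One measure = 7 × 60000 / 181 = 420000 / 181 ms
2 measures = 2 × 420000 / 181 = 840000 / 181
= 4640.9 ms


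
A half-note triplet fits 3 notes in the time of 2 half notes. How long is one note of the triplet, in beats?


Triplet: 3 notes occupy the space of 2 half notes
Space = 2 × 2 = 4 beats
Each triplet note = 4 / 3 = 4/3 beats
= 4/3 beats


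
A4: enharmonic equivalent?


Reasoning:
Enharmonic notes sound the same pitch but are spelled with different letter names
A and Bbb name the same pitch class
= Bbb4


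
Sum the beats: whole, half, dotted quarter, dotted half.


Step by step:
Beat values:
  whole = 4 beats
  half = 2 beats
  dotted quarter = 1.5 beats
  dotted half = 3 beats
Sum = 4 + 2 + 1.5 + 3
= 10.5 beats


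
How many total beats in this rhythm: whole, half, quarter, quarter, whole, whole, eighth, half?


Beat values:
  whole = 4 beats
  half = 2 beats
  quarter = 1 beat
  quarter = 1 beat
  whole = 4 beats
  whole = 4 beats
  eighth = 0.5 beats
  half = 2 beats
Sum = 4 + 2 + 1 + 1 + 4 + 4 + 0.5 + 2
= 18.5 beats


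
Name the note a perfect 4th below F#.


Step by step:
A 4th spans 4 letter names, so from F we land on C
A perfect 4th = 5 semitones below F#
Spell C at that pitch: C#
= C#


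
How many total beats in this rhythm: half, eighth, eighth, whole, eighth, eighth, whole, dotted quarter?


Step by step:
Beat values:
  half = 2 beats
  eighth = 0.5 beats
  eighth = 0.5 beats
  whole = 4 beats
  eighth = 0.5 beats
  eighth = 0.5 beats
  whole = 4 beats
  dotted quarter = 1.5 beats
Sum = 2 + 0.5 + 0.5 + 4 + 0.5 + 0.5 + 4 + 1.5
= 13.5 beats


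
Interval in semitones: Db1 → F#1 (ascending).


Reasoning:
Absolute semitone position = octave×12 + chromatic position
Db1: 1×12 + 1 = 13
F#1: 1×12 + 6 = 18
Difference = 18 - 13 = 5
= 5 semitones


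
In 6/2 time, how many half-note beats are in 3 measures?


Time signature 6/2: the bottom number 2 means the half note gets one count
The top number 6 means 6 half-note beats per measure
Total = 6 × 3 measures
= 18 half-note beats


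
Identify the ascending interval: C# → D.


Let's work it out.
Letter names: C → D spans 2 letter names → a 2nd
Semitones: C# → D = 1 half-step
A 2nd of 1 semitone is a minor 2nd
= minor 2nd


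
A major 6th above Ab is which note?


Reasoning:
A 6th spans 6 letter names, so from A we land on F
A major 6th = 9 semitones above Ab
Spell F at that pitch: F
= F


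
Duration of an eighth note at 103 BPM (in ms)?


One quarter-note beat = 60000 / BPM = 60000 / 103 ms
Eighth note = 1/2 × quarter note
Duration = 1/2 × 60000 / 103 = 30000 / 103
= 291.3 ms


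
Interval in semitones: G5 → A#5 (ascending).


Working:
Absolute semitone position = octave×12 + chromatic position
G5: 5×12 + 7 = 67
A#5: 5×12 + 10 = 70
Difference = 70 - 67 = 3
= 3 semitones


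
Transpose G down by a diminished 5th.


diminished 5th: 5 letter names, 6 semitones
Letter: G - 4 → C
Pitch: G - 6 semitones, spelled as a C → C#
= C#


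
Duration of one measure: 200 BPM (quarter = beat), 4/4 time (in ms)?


Reasoning:
Quarter-note beat duration = 60000 / 200 ms
Beats per measure (4/4) = 4
One measure = 4 × 60000 / 200 = 240000 / 200 ms
= 1200.0 ms


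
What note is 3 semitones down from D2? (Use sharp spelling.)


D2: chromatic position 2 in octave 2 → absolute = 2×12 + 2 = 26
Transpose down 3: 26 - 3 = 23
23 = 1×12 + 11 → B in octave 1
Result = B1


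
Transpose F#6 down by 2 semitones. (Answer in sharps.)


F#6: chromatic position 6 in octave 6 → absolute = 6×12 + 6 = 78
Transpose down 2: 78 - 2 = 76
76 = 6×12 + 4 → E in octave 6
Result = E6


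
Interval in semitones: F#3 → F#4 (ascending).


Absolute semitone position = octave×12 + chromatic position
F#3: 3×12 + 6 = 42
F#4: 4×12 + 6 = 54
Difference = 54 - 42 = 12
= 12 semitones


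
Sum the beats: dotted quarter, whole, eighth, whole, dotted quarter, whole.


Reasoning:
Beat values:
  dotted quarter = 1.5 beats
  whole = 4 beats
  eighth = 0.5 beats
  whole = 4 beats
  dotted quarter = 1.5 beats
  whole = 4 beats
Sum = 1.5 + 4 + 0.5 + 4 + 1.5 + 4
= 15.5 beats


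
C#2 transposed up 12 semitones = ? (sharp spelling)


Reasoning:
C#2: chromatic position 1 in octave 2 → absolute = 2×12 + 1 = 25
Transpose up 12: 25 + 12 = 37
37 = 3×12 + 1 → C# in octave 3
Result = C#3


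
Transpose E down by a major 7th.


Let's work it out.
major 7th: 7 letter names, 11 semitones
Letter: E - 6 → F
Pitch: E - 11 semitones, spelled as an F → F
= F


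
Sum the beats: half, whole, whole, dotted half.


Working:
Beat values:
  half = 2 beats
  whole = 4 beats
  whole = 4 beats
  dotted half = 3 beats
Sum = 2 + 4 + 4 + 3
= 13 beats


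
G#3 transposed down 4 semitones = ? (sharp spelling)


Let's work it out.
G#3: chromatic position 8 in octave 3 → absolute = 3×12 + 8 = 44
Transpose down 4: 44 - 4 = 40
40 = 3×12 + 4 → E in octave 3
Result = E3


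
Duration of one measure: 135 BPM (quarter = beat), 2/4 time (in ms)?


Quarter-note beat duration = 60000 / 135 ms
Beats per measure (2/4) = 2
One measure = 2 × 60000 / 135 = 120000 / 135 ms
= 888.9 ms


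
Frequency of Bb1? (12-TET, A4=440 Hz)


Step by step:
f = 440 × 2^(n/12) where n = semitones from A4
Bb1: -35 semitones from A4
f = 440 × 2^(-35/12)
f = 58.27 Hz


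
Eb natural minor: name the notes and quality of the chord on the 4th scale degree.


Reasoning:
Eb natural minor scale: Eb F Gb Ab Bb Cb Db
Diatonic triad on degree 4 stacks scale notes 4, 6, 1: Ab Cb Eb
Ab→Cb = 3 semitones; Ab→Eb = 7 semitones → minor triad
= Ab Cb Eb (minor)


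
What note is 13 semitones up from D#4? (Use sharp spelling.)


Working:
D#4: chromatic position 3 in octave 4 → absolute = 4×12 + 3 = 51
Transpose up 13: 51 + 13 = 64
64 = 5×12 + 4 → E in octave 5
Result = E5


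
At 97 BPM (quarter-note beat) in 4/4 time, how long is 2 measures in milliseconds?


Solution.
Quarter-note beat duration = 60000 / 97 ms
Beats per measure (4/4) = 4
One measure = 4 × 60000 / 97 = 240000 / 97 ms
2 measures = 2 × 240000 / 97 = 480000 / 97
= 4948.5 ms


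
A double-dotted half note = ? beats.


Step by step:
Base half note = 2 beats
Dot 1 adds half the previous value: +1
Dot 2 adds half the previous value: +1/2
One double-dotted half = 2 + 1 + 1/2 = 7/2
= 7/2 beats


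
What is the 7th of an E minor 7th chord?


Minor 7th chord = root + minor 3rd + perfect 5th + minor 7th
Seventh chords stack in thirds, so the letter names are E-G-B-D
Root: E
Minor 3rd above E: G
Perfect 5th above E: B
Minor 7th above E: D
The 7th = D


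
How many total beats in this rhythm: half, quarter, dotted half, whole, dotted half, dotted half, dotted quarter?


Reasoning:
Beat values:
  half = 2 beats
  quarter = 1 beat
  dotted half = 3 beats
  whole = 4 beats
  dotted half = 3 beats
  dotted half = 3 beats
  dotted quarter = 1.5 beats
Sum = 2 + 1 + 3 + 4 + 3 + 3 + 1.5
= 17.5 beats


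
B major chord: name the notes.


Solution.
Major triad = root + major 3rd (4 semitones) + perfect 5th (7 semitones)
A triad on B stacks thirds, so the chord tones use letter names B-D-F
Root: B
Major 3rd above B: D#
Perfect 5th above B: F#
Chord = B D# F#


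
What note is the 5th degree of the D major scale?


Solution.
Major scale pattern: W-W-H-W-W-W-H (2-2-1-2-2-2-1 semitones)
Starting from D:
  D + 2 semitones → E
  E + 2 semitones → F#
  F# + 1 semitone → G
  G + 2 semitones → A
  A + 2 semitones → B
  B + 2 semitones → C#
  C# + 1 semitone → D
Scale: D E F# G A B C#
Degree 5 = A


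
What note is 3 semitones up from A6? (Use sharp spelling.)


A6: chromatic position 9 in octave 6 → absolute = 6×12 + 9 = 81
Transpose up 3: 81 + 3 = 84
84 = 7×12 + 0 → C in octave 7
Result = C7


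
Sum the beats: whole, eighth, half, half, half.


Step by step:
Beat values:
  whole = 4 beats
  eighth = 0.5 beats
  half = 2 beats
  half = 2 beats
  half = 2 beats
Sum = 4 + 0.5 + 2 + 2 + 2
= 10.5 beats


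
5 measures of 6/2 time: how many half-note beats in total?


Solution.
Time signature 6/2: the bottom number 2 means the half note gets one count
The top number 6 means 6 half-note beats per measure
Total = 6 × 5 measures
= 30 half-note beats


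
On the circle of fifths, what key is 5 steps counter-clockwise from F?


Solution.
Each counter-clockwise step moves down a perfect 5th (= up a perfect 4th)
From F: F → Bb → Eb → Ab → Db → F#/Gb
= F#/Gb


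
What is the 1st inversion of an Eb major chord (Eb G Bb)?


Working:
Root position: Eb G Bb
1st inversion: move root up an octave
Bass note: G
Notes (bottom to top) = G Bb Eb


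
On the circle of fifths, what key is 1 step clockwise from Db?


Let's work it out.
Each clockwise step on the circle of fifths moves up a perfect 5th
From Db: Db → Ab
= Ab


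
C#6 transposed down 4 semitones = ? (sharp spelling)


Working:
C#6: chromatic position 1 in octave 6 → absolute = 6×12 + 1 = 73
Transpose down 4: 73 - 4 = 69
69 = 5×12 + 9 → A in octave 5
Result = A5


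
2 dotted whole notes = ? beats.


Working:
Base whole note = 4 beats
Dot 1 adds half the previous value: +2
One dotted whole = 4 + 2 = 6
2 of them = 2 × 6 = 12
= 12 beats


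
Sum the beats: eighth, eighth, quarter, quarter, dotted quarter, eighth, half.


Step by step:
Beat values:
  eighth = 0.5 beats
  eighth = 0.5 beats
  quarter = 1 beat
  quarter = 1 beat
  dotted quarter = 1.5 beats
  eighth = 0.5 beats
  half = 2 beats
Sum = 0.5 + 0.5 + 1 + 1 + 1.5 + 0.5 + 2
= 7 beats


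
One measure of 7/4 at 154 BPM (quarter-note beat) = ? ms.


Quarter-note beat duration = 60000 / 154 ms
Beats per measure (7/4) = 7
One measure = 7 × 60000 / 154 = 420000 / 154 ms
= 2727.3 ms


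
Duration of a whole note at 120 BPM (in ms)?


Step by step:
One quarter-note beat = 60000 / BPM = 60000 / 120 ms
Whole note = 4 × quarter note
Duration = 4 × 60000 / 120 = 240000 / 120
= 2000.0 ms


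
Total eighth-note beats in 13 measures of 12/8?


Step by step:
Time signature 12/8: the bottom number 8 means the eighth note gets one count
The top number 12 means 12 eighth-note beats per measure
Total = 12 × 13 measures
= 156 eighth-note beats


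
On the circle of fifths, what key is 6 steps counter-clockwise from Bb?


Working:
Each counter-clockwise step moves down a perfect 5th (= up a perfect 4th)
From Bb: Bb → Eb → Ab → Db → F#/Gb → B → E
= E


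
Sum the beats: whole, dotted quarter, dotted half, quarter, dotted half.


Beat values:
  whole = 4 beats
  dotted quarter = 1.5 beats
  dotted half = 3 beats
  quarter = 1 beat
  dotted half = 3 beats
Sum = 4 + 1.5 + 3 + 1 + 3
= 12.5 beats


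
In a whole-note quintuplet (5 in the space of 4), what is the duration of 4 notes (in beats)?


Quintuplet: 5 notes occupy the space of 4 whole notes
Space = 4 × 4 = 16 beats
Each quintuplet note = 16 / 5 = 16/5 beats
4 notes = 4 × 16/5 = 64/5
= 64/5 beats


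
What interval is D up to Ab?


Reasoning:
Letter names: D → A spans 5 letter names → a 5th
Semitones: D → Ab = 6 half-steps
A 5th of 6 semitones is a diminished 5th
= diminished 5th


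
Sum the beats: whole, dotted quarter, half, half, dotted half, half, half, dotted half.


Working:
Beat values:
  whole = 4 beats
  dotted quarter = 1.5 beats
  half = 2 beats
  half = 2 beats
  dotted half = 3 beats
  half = 2 beats
  half = 2 beats
  dotted half = 3 beats
Sum = 4 + 1.5 + 2 + 2 + 3 + 2 + 2 + 3
= 19.5 beats


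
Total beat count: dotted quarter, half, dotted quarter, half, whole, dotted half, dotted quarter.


Beat values:
  dotted quarter = 1.5 beats
  half = 2 beats
  dotted quarter = 1.5 beats
  half = 2 beats
  whole = 4 beats
  dotted half = 3 beats
  dotted quarter = 1.5 beats
Sum = 1.5 + 2 + 1.5 + 2 + 4 + 3 + 1.5
= 15.5 beats


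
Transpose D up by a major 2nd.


major 2nd: 2 letter names, 2 semitones
Letter: D + 1 → E
Pitch: D + 2 semitones, spelled as an E → E
= E


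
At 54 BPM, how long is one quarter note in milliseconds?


Reasoning:
One quarter-note beat = 60000 / BPM = 60000 / 54 ms
Duration = 60000 / 54
= 1111.1 ms


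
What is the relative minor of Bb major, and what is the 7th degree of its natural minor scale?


The relative minor shares the major's key signature and starts on its 6th degree
6th degree = a major 6th above the tonic; a major 6th above Bb is G
→ relative minor of Bb major is G minor
G natural minor scale: G A Bb C D Eb F
= G minor; 7th degree = F


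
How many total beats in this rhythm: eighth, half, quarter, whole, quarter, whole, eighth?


Beat values:
  eighth = 0.5 beats
  half = 2 beats
  quarter = 1 beat
  whole = 4 beats
  quarter = 1 beat
  whole = 4 beats
  eighth = 0.5 beats
Sum = 0.5 + 2 + 1 + 4 + 1 + 4 + 0.5
= 13 beats


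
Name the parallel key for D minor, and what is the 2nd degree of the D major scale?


Parallel keys share the same tonic but differ in mode
D minor → parallel is D major
D major scale: D E F# G A B C#
= D major; 2nd degree = E


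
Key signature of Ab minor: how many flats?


Reasoning:
Flat minor keys: A(0), D(1), G(2), C(3), F(4), Bb(5), Eb(6), Ab(7)
Ab minor has 7 flats
Order of flats: Bb Eb Ab Db Gb Cb Fb → first 7: Bb, Eb, Ab, Db, Gb, Cb, Fb
= 7 flats


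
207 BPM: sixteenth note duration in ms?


Let's work it out.
One quarter-note beat = 60000 / BPM = 60000 / 207 ms
Sixteenth note = 1/4 × quarter note
Duration = 1/4 × 60000 / 207 = 15000 / 207
= 72.5 ms


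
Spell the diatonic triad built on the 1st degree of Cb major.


Solution.
Cb major scale: Cb Db Eb Fb Gb Ab Bb
Diatonic triad on degree 1 stacks scale notes 1, 3, 5: Cb Eb Gb
Cb→Eb = 4 semitones; Cb→Gb = 7 semitones → major triad
= Cb Eb Gb (major)


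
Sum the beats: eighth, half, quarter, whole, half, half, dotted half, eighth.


Solution.
Beat values:
  eighth = 0.5 beats
  half = 2 beats
  quarter = 1 beat
  whole = 4 beats
  half = 2 beats
  half = 2 beats
  dotted half = 3 beats
  eighth = 0.5 beats
Sum = 0.5 + 2 + 1 + 4 + 2 + 2 + 3 + 0.5
= 15 beats


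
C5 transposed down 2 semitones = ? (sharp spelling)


C5: chromatic position 0 in octave 5 → absolute = 5×12 + 0 = 60
Transpose down 2: 60 - 2 = 58
58 = 4×12 + 10 → A# in octave 4
Result = A#4


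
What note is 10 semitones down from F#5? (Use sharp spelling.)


Step by step:
F#5: chromatic position 6 in octave 5 → absolute = 5×12 + 6 = 66
Transpose down 10: 66 - 10 = 56
56 = 4×12 + 8 → G# in octave 4
Result = G#4


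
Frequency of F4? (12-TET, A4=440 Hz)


Let's work it out.
f = 440 × 2^(n/12) where n = semitones from A4
F4: -4 semitones from A4
f = 440 × 2^(-4/12)
f = 349.23 Hz


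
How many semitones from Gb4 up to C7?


Absolute semitone position = octave×12 + chromatic position
Gb4: 4×12 + 6 = 54
C7: 7×12 + 0 = 84
Difference = 84 - 54 = 30
= 30 semitones


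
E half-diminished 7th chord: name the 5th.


Half-diminished 7th chord = root + minor 3rd + diminished 5th + minor 7th
Seventh chords stack in thirds, so the letter names are E-G-B-D
Root: E
Minor 3rd above E: G
Diminished 5th above E: Bb
Minor 7th above E: D
The 5th = Bb


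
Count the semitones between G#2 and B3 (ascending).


Let's work it out.
Absolute semitone position = octave×12 + chromatic position
G#2: 2×12 + 8 = 32
B3: 3×12 + 11 = 47
Difference = 47 - 32 = 15
= 15 semitones


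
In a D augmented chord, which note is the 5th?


Reasoning:
Augmented triad = root + major 3rd (4 semitones) + augmented 5th (8 semitones)
A triad on D stacks thirds, so the chord tones use letter names D-F-A
Root: D
Major 3rd above D: F#
Augmented 5th above D: A#
The 5th = A#


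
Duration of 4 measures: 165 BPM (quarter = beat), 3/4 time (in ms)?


Let's work it out.
Quarter-note beat duration = 60000 / 165 ms
Beats per measure (3/4) = 3
One measure = 3 × 60000 / 165 = 180000 / 165 ms
4 measures = 4 × 180000 / 165 = 720000 / 165
= 4363.6 ms


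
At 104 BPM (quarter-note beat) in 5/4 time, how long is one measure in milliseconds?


Let's work it out.
Quarter-note beat duration = 60000 / 104 ms
Beats per measure (5/4) = 5
One measure = 5 × 60000 / 104 = 300000 / 104 ms
= 2884.6 ms


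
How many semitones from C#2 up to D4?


Absolute semitone position = octave×12 + chromatic position
C#2: 2×12 + 1 = 25
D4: 4×12 + 2 = 50
Difference = 50 - 25 = 25
= 25 semitones


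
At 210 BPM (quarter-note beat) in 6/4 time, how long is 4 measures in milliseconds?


Working:
Quarter-note beat duration = 60000 / 210 ms
Beats per measure (6/4) = 6
One measure = 6 × 60000 / 210 = 360000 / 210 ms
4 measures = 4 × 360000 / 210 = 1440000 / 210
= 6857.1 ms


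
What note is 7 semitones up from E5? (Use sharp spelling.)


Let's work it out.
E5: chromatic position 4 in octave 5 → absolute = 5×12 + 4 = 64
Transpose up 7: 64 + 7 = 71
71 = 5×12 + 11 → B in octave 5
Result = B5


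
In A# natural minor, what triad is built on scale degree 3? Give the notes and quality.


Working:
A# natural minor scale: A# B# C# D# E# F# G#
Diatonic triad on degree 3 stacks scale notes 3, 5, 7: C# E# G#
C#→E# = 4 semitones; C#→G# = 7 semitones → major triad
= C# E# G# (major)


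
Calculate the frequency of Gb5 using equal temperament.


Reasoning:
f = 440 × 2^(n/12) where n = semitones from A4
Gb5: 9 semitones from A4
f = 440 × 2^(9/12)
f = 739.99 Hz


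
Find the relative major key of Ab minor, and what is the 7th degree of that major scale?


Working:
The relative major shares the key signature and is a minor 3rd above the minor tonic
A minor 3rd above Ab is Cb
→ relative major of Ab minor is Cb major
Cb major scale: Cb Db Eb Fb Gb Ab Bb
= Cb major; 7th degree = Bb


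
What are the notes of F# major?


Let's work it out.
Major scale pattern: W-W-H-W-W-W-H (2-2-1-2-2-2-1 semitones)
Starting from F#:
  F# + 2 semitones → G#
  G# + 2 semitones → A#
  A# + 1 semitone → B
  B + 2 semitones → C#
  C# + 2 semitones → D#
  D# + 2 semitones → E#
  E# + 1 semitone → F#
Scale = F# G# A# B C# D# E#


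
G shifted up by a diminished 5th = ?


Let's work it out.
diminished 5th: 5 letter names, 6 semitones
Letter: G + 4 → D
Pitch: G + 6 semitones, spelled as a D → Db
= Db


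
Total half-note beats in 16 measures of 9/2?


Time signature 9/2: the bottom number 2 means the half note gets one count
The top number 9 means 9 half-note beats per measure
Total = 9 × 16 measures
= 144 half-note beats


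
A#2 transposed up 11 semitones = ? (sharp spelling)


A#2: chromatic position 10 in octave 2 → absolute = 2×12 + 10 = 34
Transpose up 11: 34 + 11 = 45
45 = 3×12 + 9 → A in octave 3
Result = A3


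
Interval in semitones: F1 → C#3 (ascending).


Working:
Absolute semitone position = octave×12 + chromatic position
F1: 1×12 + 5 = 17
C#3: 3×12 + 1 = 37
Difference = 37 - 17 = 20
= 20 semitones


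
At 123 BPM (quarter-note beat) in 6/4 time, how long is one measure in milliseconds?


Solution.
Quarter-note beat duration = 60000 / 123 ms
Beats per measure (6/4) = 6
One measure = 6 × 60000 / 123 = 360000 / 123 ms
= 2926.8 ms


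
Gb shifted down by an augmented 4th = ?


Step by step:
augmented 4th: 4 letter names, 6 semitones
Letter: G - 3 → D
Pitch: Gb - 6 semitones, spelled as a D → Dbb
= Dbb


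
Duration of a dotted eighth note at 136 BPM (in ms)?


Reasoning:
One quarter-note beat = 60000 / BPM = 60000 / 136 ms
Dotted eighth note = 3/4 × quarter note
Duration = 3/4 × 60000 / 136 = 45000 / 136
= 330.9 ms


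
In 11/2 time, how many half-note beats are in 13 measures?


Working:
Time signature 11/2: the bottom number 2 means the half note gets one count
The top number 11 means 11 half-note beats per measure
Total = 11 × 13 measures
= 143 half-note beats


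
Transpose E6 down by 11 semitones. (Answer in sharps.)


Reasoning:
E6: chromatic position 4 in octave 6 → absolute = 6×12 + 4 = 76
Transpose down 11: 76 - 11 = 65
65 = 5×12 + 5 → F in octave 5
Result = F5


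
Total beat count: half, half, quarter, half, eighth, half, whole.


Solution.
Beat values:
  half = 2 beats
  half = 2 beats
  quarter = 1 beat
  half = 2 beats
  eighth = 0.5 beats
  half = 2 beats
  whole = 4 beats
Sum = 2 + 2 + 1 + 2 + 0.5 + 2 + 4
= 13.5 beats


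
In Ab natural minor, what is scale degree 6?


Working:
Natural minor scale pattern: W-H-W-W-H-W-W (2-1-2-2-1-2-2 semitones)
Starting from Ab:
  Ab + 2 semitones → Bb
  Bb + 1 semitone → Cb
  Cb + 2 semitones → Db
  Db + 2 semitones → Eb
  Eb + 1 semitone → Fb
  Fb + 2 semitones → Gb
  Gb + 2 semitones → Ab
Scale: Ab Bb Cb Db Eb Fb Gb
Degree 6 = Fb


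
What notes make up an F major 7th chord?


Let's work it out.
Major 7th chord = root + major 3rd + perfect 5th + major 7th
Seventh chords stack in thirds, so the letter names are F-A-C-E
Root: F
Major 3rd above F: A
Perfect 5th above F: C
Major 7th above F: E
Chord = F A C E


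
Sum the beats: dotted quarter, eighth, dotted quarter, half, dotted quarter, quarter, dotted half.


Step by step:
Beat values:
  dotted quarter = 1.5 beats
  eighth = 0.5 beats
  dotted quarter = 1.5 beats
  half = 2 beats
  dotted quarter = 1.5 beats
  quarter = 1 beat
  dotted half = 3 beats
Sum = 1.5 + 0.5 + 1.5 + 2 + 1.5 + 1 + 3
= 11 beats


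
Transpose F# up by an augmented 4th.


augmented 4th: 4 letter names, 6 semitones
Letter: F + 3 → B
Pitch: F# + 6 semitones, spelled as a B → B#
= B#


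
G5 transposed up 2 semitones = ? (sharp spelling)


Step by step:
G5: chromatic position 7 in octave 5 → absolute = 5×12 + 7 = 67
Transpose up 2: 67 + 2 = 69
69 = 5×12 + 9 → A in octave 5
Result = A5


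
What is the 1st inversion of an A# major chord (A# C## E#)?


Working:
Root position: A# C## E#
1st inversion: move root up an octave
Bass note: C##
Notes (bottom to top) = C## E# A#


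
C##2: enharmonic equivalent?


Enharmonic notes sound the same pitch but are spelled with different letter names
C## and D name the same pitch class
= D2


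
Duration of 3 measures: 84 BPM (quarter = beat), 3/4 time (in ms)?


Solution.
Quarter-note beat duration = 60000 / 84 ms
Beats per measure (3/4) = 3
One measure = 3 × 60000 / 84 = 180000 / 84 ms
3 measures = 3 × 180000 / 84 = 540000 / 84
= 6428.6 ms


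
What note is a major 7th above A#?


Step by step:
A 7th spans 7 letter names, so from A we land on G
A major 7th = 11 semitones above A#
Spell G at that pitch: G##
= G##


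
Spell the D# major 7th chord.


Reasoning:
Major 7th chord = root + major 3rd + perfect 5th + major 7th
Seventh chords stack in thirds, so the letter names are D-F-A-C
Root: D#
Major 3rd above D#: F##
Perfect 5th above D#: A#
Major 7th above D#: C##
Chord = D# F## A# C##


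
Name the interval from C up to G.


Solution.
Letter names: C → G spans 5 letter names → a 5th
Semitones: C → G = 7 half-steps
A 5th of 7 semitones is a perfect 5th
= perfect 5th


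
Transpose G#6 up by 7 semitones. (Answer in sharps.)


G#6: chromatic position 8 in octave 6 → absolute = 6×12 + 8 = 80
Transpose up 7: 80 + 7 = 87
87 = 7×12 + 3 → D# in octave 7
Result = D#7


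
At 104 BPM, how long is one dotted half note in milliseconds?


One quarter-note beat = 60000 / BPM = 60000 / 104 ms
Dotted half note = 3 × quarter note
Duration = 3 × 60000 / 104 = 180000 / 104
= 1730.8 ms


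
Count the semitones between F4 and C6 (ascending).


Absolute semitone position = octave×12 + chromatic position
F4: 4×12 + 5 = 53
C6: 6×12 + 0 = 72
Difference = 72 - 53 = 19
= 19 semitones


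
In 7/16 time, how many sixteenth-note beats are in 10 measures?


Time signature 7/16: the bottom number 16 means the sixteenth note gets one count
The top number 7 means 7 sixteenth-note beats per measure
Total = 7 × 10 measures
= 70 sixteenth-note beats


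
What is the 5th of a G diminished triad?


Step by step:
Diminished triad = root + minor 3rd (3 semitones) + diminished 5th (6 semitones)
A triad on G stacks thirds, so the chord tones use letter names G-B-D
Root: G
Minor 3rd above G: Bb
Diminished 5th above G: Db
The 5th = Db


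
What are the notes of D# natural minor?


Reasoning:
Natural minor scale pattern: W-H-W-W-H-W-W (2-1-2-2-1-2-2 semitones)
Starting from D#:
  D# + 2 semitones → E#
  E# + 1 semitone → F#
  F# + 2 semitones → G#
  G# + 2 semitones → A#
  A# + 1 semitone → B
  B + 2 semitones → C#
  C# + 2 semitones → D#
Scale = D# E# F# G# A# B C#


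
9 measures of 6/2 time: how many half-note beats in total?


Working:
Time signature 6/2: the bottom number 2 means the half note gets one count
The top number 6 means 6 half-note beats per measure
Total = 6 × 9 measures
= 54 half-note beats


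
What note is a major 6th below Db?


A 6th spans 6 letter names, so from D we land on F
A major 6th = 9 semitones below Db
Spell F at that pitch: Fb
= Fb


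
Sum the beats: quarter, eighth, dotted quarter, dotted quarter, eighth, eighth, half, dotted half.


Step by step:
Beat values:
  quarter = 1 beat
  eighth = 0.5 beats
  dotted quarter = 1.5 beats
  dotted quarter = 1.5 beats
  eighth = 0.5 beats
  eighth = 0.5 beats
  half = 2 beats
  dotted half = 3 beats
Sum = 1 + 0.5 + 1.5 + 1.5 + 0.5 + 0.5 + 2 + 3
= 10.5 beats


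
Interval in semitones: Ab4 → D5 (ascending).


Reasoning:
Absolute semitone position = octave×12 + chromatic position
Ab4: 4×12 + 8 = 56
D5: 5×12 + 2 = 62
Difference = 62 - 56 = 6
= 6 semitones


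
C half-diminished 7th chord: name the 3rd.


Working:
Half-diminished 7th chord = root + minor 3rd + diminished 5th + minor 7th
Seventh chords stack in thirds, so the letter names are C-E-G-B
Root: C
Minor 3rd above C: Eb
Diminished 5th above C: Gb
Minor 7th above C: Bb
The 3rd = Eb


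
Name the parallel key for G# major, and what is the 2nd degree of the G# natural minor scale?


Step by step:
Parallel keys share the same tonic but differ in mode
G# major → parallel is G# minor
G# natural minor scale: G# A# B C# D# E F#
= G# minor; 2nd degree = A#


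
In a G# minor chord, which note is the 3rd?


Let's work it out.
Minor triad = root + minor 3rd (3 semitones) + perfect 5th (7 semitones)
A triad on G# stacks thirds, so the chord tones use letter names G-B-D
Root: G#
Minor 3rd above G#: B
Perfect 5th above G#: D#
The 3rd = B


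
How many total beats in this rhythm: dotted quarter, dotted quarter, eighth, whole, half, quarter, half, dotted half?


Working:
Beat values:
  dotted quarter = 1.5 beats
  dotted quarter = 1.5 beats
  eighth = 0.5 beats
  whole = 4 beats
  half = 2 beats
  quarter = 1 beat
  half = 2 beats
  dotted half = 3 beats
Sum = 1.5 + 1.5 + 0.5 + 4 + 2 + 1 + 2 + 3
= 15.5 beats


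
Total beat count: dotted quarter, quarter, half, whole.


Let's work it out.
Beat values:
  dotted quarter = 1.5 beats
  quarter = 1 beat
  half = 2 beats
  whole = 4 beats
Sum = 1.5 + 1 + 2 + 4
= 8.5 beats


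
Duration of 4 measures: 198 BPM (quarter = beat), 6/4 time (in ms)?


Reasoning:
Quarter-note beat duration = 60000 / 198 ms
Beats per measure (6/4) = 6
One measure = 6 × 60000 / 198 = 360000 / 198 ms
4 measures = 4 × 360000 / 198 = 1440000 / 198
= 7272.7 ms


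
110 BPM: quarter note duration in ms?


Let's work it out.
One quarter-note beat = 60000 / BPM = 60000 / 110 ms
Duration = 60000 / 110
= 545.5 ms


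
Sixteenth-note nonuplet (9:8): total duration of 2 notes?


Nonuplet: 9 notes occupy the space of 8 sixteenth notes
Space = 8 × 1/4 = 2 beats
Each nonuplet note = 2 / 9 = 2/9 beats
2 notes = 2 × 2/9 = 4/9
= 4/9 beats


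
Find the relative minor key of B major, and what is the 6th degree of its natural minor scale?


The relative minor shares the major's key signature and starts on its 6th degree
6th degree = a major 6th above the tonic; a major 6th above B is G#
→ relative minor of B major is G# minor
G# natural minor scale: G# A# B C# D# E F#
= G# minor; 6th degree = E


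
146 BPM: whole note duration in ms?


Let's work it out.
One quarter-note beat = 60000 / BPM = 60000 / 146 ms
Whole note = 4 × quarter note
Duration = 4 × 60000 / 146 = 240000 / 146
= 1643.8 ms


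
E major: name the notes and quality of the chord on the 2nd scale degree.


Working:
E major scale: E F# G# A B C# D#
Diatonic triad on degree 2 stacks scale notes 2, 4, 6: F# A C#
F#→A = 3 semitones; F#→C# = 7 semitones → minor triad
= F# A C# (minor)


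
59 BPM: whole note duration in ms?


Solution.
One quarter-note beat = 60000 / BPM = 60000 / 59 ms
Whole note = 4 × quarter note
Duration = 4 × 60000 / 59 = 240000 / 59
= 4067.8 ms


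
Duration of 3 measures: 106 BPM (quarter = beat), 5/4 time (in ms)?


Let's work it out.
Quarter-note beat duration = 60000 / 106 ms
Beats per measure (5/4) = 5
One measure = 5 × 60000 / 106 = 300000 / 106 ms
3 measures = 3 × 300000 / 106 = 900000 / 106
= 8490.6 ms


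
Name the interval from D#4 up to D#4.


Step by step:
Letter names: D → D spans 1 letter name → a unison
Semitones: D#4 → D#4 = 0 half-steps
A unison of 0 semitones is a perfect unison
= perfect unison


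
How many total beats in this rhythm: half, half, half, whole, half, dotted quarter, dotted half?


Beat values:
  half = 2 beats
  half = 2 beats
  half = 2 beats
  whole = 4 beats
  half = 2 beats
  dotted quarter = 1.5 beats
  dotted half = 3 beats
Sum = 2 + 2 + 2 + 4 + 2 + 1.5 + 3
= 16.5 beats


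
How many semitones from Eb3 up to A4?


Solution.
Absolute semitone position = octave×12 + chromatic position
Eb3: 3×12 + 3 = 39
A4: 4×12 + 9 = 57
Difference = 57 - 39 = 18
= 18 semitones


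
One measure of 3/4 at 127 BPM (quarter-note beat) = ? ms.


Quarter-note beat duration = 60000 / 127 ms
Beats per measure (3/4) = 3
One measure = 3 × 60000 / 127 = 180000 / 127 ms
= 1417.3 ms


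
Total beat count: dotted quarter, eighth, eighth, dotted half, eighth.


Reasoning:
Beat values:
  dotted quarter = 1.5 beats
  eighth = 0.5 beats
  eighth = 0.5 beats
  dotted half = 3 beats
  eighth = 0.5 beats
Sum = 1.5 + 0.5 + 0.5 + 3 + 0.5
= 6 beats


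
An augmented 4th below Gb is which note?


Working:
A 4th spans 4 letter names, so from G we land on D
An augmented 4th = 6 semitones below Gb
Spell D at that pitch: Dbb
= Dbb


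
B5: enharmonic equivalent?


Reasoning:
Enharmonic notes sound the same pitch but are spelled with different letter names
B and Cb name the same pitch class
Octave numbers change at C, so B5 = Cb6
= Cb6


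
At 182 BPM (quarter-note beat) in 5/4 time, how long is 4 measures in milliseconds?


Let's work it out.
Quarter-note beat duration = 60000 / 182 ms
Beats per measure (5/4) = 5
One measure = 5 × 60000 / 182 = 300000 / 182 ms
4 measures = 4 × 300000 / 182 = 1200000 / 182
= 6593.4 ms


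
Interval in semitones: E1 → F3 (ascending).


Working:
Absolute semitone position = octave×12 + chromatic position
E1: 1×12 + 4 = 16
F3: 3×12 + 5 = 41
Difference = 41 - 16 = 25
= 25 semitones


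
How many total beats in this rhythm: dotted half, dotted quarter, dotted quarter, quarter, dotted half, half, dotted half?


Reasoning:
Beat values:
  dotted half = 3 beats
  dotted quarter = 1.5 beats
  dotted quarter = 1.5 beats
  quarter = 1 beat
  dotted half = 3 beats
  half = 2 beats
  dotted half = 3 beats
Sum = 3 + 1.5 + 1.5 + 1 + 3 + 2 + 3
= 15 beats
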